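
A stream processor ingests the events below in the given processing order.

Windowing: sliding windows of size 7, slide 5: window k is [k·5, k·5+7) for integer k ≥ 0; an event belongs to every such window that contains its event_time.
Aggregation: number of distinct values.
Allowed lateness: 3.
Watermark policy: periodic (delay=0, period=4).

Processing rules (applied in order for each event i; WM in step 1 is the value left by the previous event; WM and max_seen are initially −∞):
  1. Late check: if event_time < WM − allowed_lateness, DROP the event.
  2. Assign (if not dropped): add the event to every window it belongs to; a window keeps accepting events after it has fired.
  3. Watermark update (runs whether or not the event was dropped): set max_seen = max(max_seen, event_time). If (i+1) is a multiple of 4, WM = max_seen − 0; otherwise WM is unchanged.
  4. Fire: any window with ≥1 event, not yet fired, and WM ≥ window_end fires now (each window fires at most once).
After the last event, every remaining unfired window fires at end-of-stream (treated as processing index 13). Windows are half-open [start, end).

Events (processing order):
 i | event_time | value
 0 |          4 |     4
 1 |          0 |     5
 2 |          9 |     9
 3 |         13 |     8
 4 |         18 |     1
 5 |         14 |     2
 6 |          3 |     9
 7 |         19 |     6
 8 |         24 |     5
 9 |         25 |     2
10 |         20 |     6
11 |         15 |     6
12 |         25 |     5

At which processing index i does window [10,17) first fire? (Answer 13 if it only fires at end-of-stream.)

7

i=0 t=4 v=4: → [0,7); WM=−∞
i=1 t=0 v=5: → [0,7); WM=−∞
i=2 t=9 v=9: → [5,12); WM=−∞
i=3 t=13 v=8: → [10,17); WM=13; [0,7) fires=2 [5,12) fires=1
i=4 t=18 v=1: → [15,22); WM=13
i=5 t=14 v=2: → [10,17); WM=13
i=6 t=3 v=9: DROP (t<13-3); WM=13
i=7 t=19 v=6: → [15,22); WM=19; [10,17) fires=2
i=8 t=24 v=5: → [20,27); WM=19
i=9 t=25 v=2: → [25,32),[20,27); WM=19
i=10 t=20 v=6: → [20,27),[15,22); WM=19
i=11 t=15 v=6: DROP (t<19-3); WM=25; [15,22) fires=2
i=12 t=25 v=5: → [25,32),[20,27); WM=25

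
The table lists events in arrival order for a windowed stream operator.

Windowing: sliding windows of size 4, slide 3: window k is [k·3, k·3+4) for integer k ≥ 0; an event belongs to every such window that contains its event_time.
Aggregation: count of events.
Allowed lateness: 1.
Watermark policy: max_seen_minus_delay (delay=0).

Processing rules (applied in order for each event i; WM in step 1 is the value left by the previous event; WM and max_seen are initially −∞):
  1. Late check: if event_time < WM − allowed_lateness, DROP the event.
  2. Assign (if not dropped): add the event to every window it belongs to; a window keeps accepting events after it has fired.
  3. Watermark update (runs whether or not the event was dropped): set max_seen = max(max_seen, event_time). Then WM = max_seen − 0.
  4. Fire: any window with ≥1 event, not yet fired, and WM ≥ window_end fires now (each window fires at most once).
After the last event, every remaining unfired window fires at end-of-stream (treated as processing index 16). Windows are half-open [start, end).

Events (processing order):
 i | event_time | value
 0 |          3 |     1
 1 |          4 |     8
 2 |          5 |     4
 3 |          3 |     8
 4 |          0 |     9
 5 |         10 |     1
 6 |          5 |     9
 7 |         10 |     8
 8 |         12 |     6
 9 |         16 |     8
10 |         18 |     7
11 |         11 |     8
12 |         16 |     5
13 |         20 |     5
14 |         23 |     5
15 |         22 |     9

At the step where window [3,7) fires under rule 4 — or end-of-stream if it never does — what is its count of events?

3

i=0 t=3 v=1: → [3,7),[0,4); WM=3
i=1 t=4 v=8: → [3,7); WM=4; [0,4) fires=1
i=2 t=5 v=4: → [3,7); WM=5
i=3 t=3 v=8: DROP (t<5-1); WM=5
i=4 t=0 v=9: DROP (t<5-1); WM=5
i=5 t=10 v=1: → [9,13); WM=10; [3,7) fires=3
i=6 t=5 v=9: DROP (t<10-1); WM=10
i=7 t=10 v=8: → [9,13); WM=10
i=8 t=12 v=6: → [12,16),[9,13); WM=12
i=9 t=16 v=8: → [15,19); WM=16; [9,13) fires=3 [12,16) fires=1
i=10 t=18 v=7: → [18,22),[15,19); WM=18
i=11 t=11 v=8: DROP (t<18-1); WM=18
i=12 t=16 v=5: DROP (t<18-1); WM=18
i=13 t=20 v=5: → [18,22); WM=20; [15,19) fires=2
i=14 t=23 v=5: → [21,25); WM=23; [18,22) fires=2
i=15 t=22 v=9: → [21,25); WM=23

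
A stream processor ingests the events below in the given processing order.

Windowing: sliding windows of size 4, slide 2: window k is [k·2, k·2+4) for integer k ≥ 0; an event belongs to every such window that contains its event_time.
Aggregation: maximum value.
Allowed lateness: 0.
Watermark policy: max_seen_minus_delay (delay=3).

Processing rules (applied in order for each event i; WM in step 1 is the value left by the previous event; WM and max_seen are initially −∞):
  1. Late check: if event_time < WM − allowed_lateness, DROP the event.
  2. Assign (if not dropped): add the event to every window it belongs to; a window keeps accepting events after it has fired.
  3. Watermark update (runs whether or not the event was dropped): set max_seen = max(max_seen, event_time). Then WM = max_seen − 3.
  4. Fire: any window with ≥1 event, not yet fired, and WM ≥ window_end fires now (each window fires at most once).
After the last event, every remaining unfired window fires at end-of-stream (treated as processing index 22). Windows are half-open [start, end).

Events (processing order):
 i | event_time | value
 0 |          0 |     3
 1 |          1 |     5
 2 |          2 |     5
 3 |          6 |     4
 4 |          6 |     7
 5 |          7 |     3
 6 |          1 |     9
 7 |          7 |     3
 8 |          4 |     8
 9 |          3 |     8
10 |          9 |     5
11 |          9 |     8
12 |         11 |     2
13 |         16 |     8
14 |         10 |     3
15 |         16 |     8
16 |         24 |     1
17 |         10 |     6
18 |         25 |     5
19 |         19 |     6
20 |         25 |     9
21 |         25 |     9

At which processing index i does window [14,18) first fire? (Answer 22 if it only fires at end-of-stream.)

i=0 t=0 v=3: → [0,4); WM=-3
i=1 t=1 v=5: → [0,4); WM=-2
i=2 t=2 v=5: → [2,6),[0,4); WM=-1
i=3 t=6 v=4: → [6,10),[4,8); WM=3
i=4 t=6 v=7: → [6,10),[4,8); WM=3
i=5 t=7 v=3: → [6,10),[4,8); WM=4; [0,4) fires=5
i=6 t=1 v=9: DROP (t<4-0); WM=4
i=7 t=7 v=3: → [6,10),[4,8); WM=4
i=8 t=4 v=8: → [4,8),[2,6); WM=4
i=9 t=3 v=8: DROP (t<4-0); WM=4
i=10 t=9 v=5: → [8,12),[6,10); WM=6; [2,6) fires=8
i=11 t=9 v=8: → [8,12),[6,10); WM=6
i=12 t=11 v=2: → [10,14),[8,12); WM=8; [4,8) fires=8
i=13 t=16 v=8: → [16,20),[14,18); WM=13; [6,10) fires=8 [8,12) fires=8
i=14 t=10 v=3: DROP (t<13-0); WM=13
i=15 t=16 v=8: → [16,20),[14,18); WM=13
i=16 t=24 v=1: → [24,28),[22,26); WM=21; [10,14) fires=2 [14,18) fires=8 [16,20) fires=8
i=17 t=10 v=6: DROP (t<21-0); WM=21
i=18 t=25 v=5: → [24,28),[22,26); WM=22
i=19 t=19 v=6: DROP (t<22-0); WM=22
i=20 t=25 v=9: → [24,28),[22,26); WM=22
i=21 t=25 v=9: → [24,28),[22,26); WM=22

16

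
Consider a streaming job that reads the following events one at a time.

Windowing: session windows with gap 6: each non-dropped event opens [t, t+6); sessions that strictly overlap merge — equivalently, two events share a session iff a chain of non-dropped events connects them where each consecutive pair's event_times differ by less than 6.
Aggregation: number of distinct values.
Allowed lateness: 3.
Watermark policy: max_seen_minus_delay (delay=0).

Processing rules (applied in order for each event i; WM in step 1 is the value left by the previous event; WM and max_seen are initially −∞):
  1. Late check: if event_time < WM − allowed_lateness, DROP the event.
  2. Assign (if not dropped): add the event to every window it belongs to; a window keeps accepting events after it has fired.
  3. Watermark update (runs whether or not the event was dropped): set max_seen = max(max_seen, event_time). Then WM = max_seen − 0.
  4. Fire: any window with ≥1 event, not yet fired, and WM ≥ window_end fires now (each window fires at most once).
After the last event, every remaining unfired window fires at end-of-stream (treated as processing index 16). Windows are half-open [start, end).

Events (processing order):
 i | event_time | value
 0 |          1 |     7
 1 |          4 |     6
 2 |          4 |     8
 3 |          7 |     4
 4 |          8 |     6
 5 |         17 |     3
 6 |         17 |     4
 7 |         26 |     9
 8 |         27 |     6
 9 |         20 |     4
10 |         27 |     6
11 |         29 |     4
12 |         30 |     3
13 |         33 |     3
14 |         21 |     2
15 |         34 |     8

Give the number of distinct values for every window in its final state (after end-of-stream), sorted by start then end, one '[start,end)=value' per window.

i=0 t=1 v=7: → [1,7); WM=1
i=1 t=4 v=6: → [1,10); WM=4
i=2 t=4 v=8: → [1,10); WM=4
i=3 t=7 v=4: → [1,13); WM=7
i=4 t=8 v=6: → [1,14); WM=8
i=5 t=17 v=3: → [17,23); WM=17
i=6 t=17 v=4: → [17,23); WM=17
i=7 t=26 v=9: → [26,32); WM=26
i=8 t=27 v=6: → [26,33); WM=27
i=9 t=20 v=4: DROP (t<27-3); WM=27
i=10 t=27 v=6: → [26,33); WM=27
i=11 t=29 v=4: → [26,35); WM=29
i=12 t=30 v=3: → [26,36); WM=30
i=13 t=33 v=3: → [26,39); WM=33
i=14 t=21 v=2: DROP (t<33-3); WM=33
i=15 t=34 v=8: → [26,40); WM=34

[1,14)=4 [17,23)=2 [26,40)=5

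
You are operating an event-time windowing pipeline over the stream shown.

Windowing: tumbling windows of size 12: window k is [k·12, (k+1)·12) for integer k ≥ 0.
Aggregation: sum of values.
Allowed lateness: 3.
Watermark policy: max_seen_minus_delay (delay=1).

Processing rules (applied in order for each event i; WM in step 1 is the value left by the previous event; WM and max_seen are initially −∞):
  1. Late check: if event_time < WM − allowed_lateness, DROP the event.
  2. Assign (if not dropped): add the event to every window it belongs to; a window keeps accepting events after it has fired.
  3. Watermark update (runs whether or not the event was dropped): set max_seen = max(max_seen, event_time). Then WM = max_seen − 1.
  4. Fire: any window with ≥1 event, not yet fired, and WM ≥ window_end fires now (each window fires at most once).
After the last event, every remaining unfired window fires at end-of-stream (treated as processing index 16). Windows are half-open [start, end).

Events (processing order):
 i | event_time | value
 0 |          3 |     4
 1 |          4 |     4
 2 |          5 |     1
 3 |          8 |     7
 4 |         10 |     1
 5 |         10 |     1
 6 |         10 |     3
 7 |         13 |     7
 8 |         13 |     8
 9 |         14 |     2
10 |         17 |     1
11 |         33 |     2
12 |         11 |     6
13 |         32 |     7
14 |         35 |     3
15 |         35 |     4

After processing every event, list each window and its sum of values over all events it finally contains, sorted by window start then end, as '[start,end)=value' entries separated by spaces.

i=0 t=3 v=4: → [0,12); WM=2
i=1 t=4 v=4: → [0,12); WM=3
i=2 t=5 v=1: → [0,12); WM=4
i=3 t=8 v=7: → [0,12); WM=7
i=4 t=10 v=1: → [0,12); WM=9
i=5 t=10 v=1: → [0,12); WM=9
i=6 t=10 v=3: → [0,12); WM=9
i=7 t=13 v=7: → [12,24); WM=12; [0,12) fires=21
i=8 t=13 v=8: → [12,24); WM=12
i=9 t=14 v=2: → [12,24); WM=13
i=10 t=17 v=1: → [12,24); WM=16
i=11 t=33 v=2: → [24,36); WM=32; [12,24) fires=18
i=12 t=11 v=6: DROP (t<32-3); WM=32
i=13 t=32 v=7: → [24,36); WM=32
i=14 t=35 v=3: → [24,36); WM=34
i=15 t=35 v=4: → [24,36); WM=34

[0,12)=21 [12,24)=18 [24,36)=16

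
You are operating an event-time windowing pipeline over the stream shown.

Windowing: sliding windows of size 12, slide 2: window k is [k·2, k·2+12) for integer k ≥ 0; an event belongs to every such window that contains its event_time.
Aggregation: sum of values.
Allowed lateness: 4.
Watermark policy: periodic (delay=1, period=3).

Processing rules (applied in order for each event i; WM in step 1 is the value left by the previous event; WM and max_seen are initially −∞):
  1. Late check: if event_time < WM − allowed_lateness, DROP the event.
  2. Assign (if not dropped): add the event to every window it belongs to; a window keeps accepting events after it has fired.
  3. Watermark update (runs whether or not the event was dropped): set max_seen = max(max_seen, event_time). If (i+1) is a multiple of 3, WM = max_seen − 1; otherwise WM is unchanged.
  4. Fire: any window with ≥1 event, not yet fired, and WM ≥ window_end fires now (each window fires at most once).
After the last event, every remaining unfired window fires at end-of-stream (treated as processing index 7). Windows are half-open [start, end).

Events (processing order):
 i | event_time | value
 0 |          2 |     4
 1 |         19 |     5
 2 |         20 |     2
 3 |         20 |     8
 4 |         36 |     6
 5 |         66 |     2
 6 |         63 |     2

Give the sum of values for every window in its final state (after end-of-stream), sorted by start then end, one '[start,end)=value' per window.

[0,12)=4 [2,14)=4 [8,20)=5 [10,22)=15 [12,24)=15 [14,26)=15 [16,28)=15 [18,30)=15 [20,32)=10 [26,38)=6 [28,40)=6 [30,42)=6 [32,44)=6 [34,46)=6 [36,48)=6 [52,64)=2 [54,66)=2 [56,68)=4 [58,70)=4 [60,72)=4 [62,74)=4 [64,76)=2 [66,78)=2

i=0 t=2 v=4: → [2,14),[0,12); WM=−∞
i=1 t=19 v=5: → [18,30),[16,28),[14,26),[12,24),[10,22),[8,20); WM=−∞
i=2 t=20 v=2: → [20,32),[18,30),[16,28),[14,26),[12,24),[10,22); WM=19; [0,12) fires=4 [2,14) fires=4
i=3 t=20 v=8: → [20,32),[18,30),[16,28),[14,26),[12,24),[10,22); WM=19
i=4 t=36 v=6: → [36,48),[34,46),[32,44),[30,42),[28,40),[26,38); WM=19
i=5 t=66 v=2: → [66,78),[64,76),[62,74),[60,72),[58,70),[56,68); WM=65; [8,20) fires=5 [10,22) fires=15 [12,24) fires=15 [14,26) fires=15 [16,28) fires=15 [18,30) fires=15 [20,32) fires=10 [26,38) fires=6 [28,40) fires=6 [30,42) fires=6 [32,44) fires=6 [34,46) fires=6 [36,48) fires=6
i=6 t=63 v=2: → [62,74),[60,72),[58,70),[56,68),[54,66),[52,64); WM=65; [52,64) fires=2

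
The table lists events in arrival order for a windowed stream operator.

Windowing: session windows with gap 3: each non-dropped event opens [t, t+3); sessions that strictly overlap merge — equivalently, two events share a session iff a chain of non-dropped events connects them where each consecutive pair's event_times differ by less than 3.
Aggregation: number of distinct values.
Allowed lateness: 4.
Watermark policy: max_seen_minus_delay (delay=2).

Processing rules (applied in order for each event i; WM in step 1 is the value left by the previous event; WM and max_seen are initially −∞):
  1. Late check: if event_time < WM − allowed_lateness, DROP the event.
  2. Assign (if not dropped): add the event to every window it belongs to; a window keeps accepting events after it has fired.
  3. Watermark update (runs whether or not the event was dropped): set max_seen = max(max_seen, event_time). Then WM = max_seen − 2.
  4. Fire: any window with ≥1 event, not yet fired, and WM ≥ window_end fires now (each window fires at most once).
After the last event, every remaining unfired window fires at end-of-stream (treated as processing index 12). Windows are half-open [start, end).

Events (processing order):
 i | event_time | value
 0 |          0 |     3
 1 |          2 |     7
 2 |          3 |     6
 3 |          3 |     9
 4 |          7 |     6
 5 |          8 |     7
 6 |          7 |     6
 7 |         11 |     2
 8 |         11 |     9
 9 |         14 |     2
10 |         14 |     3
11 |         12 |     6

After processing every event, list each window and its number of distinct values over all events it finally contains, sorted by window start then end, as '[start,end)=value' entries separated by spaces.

i=0 t=0 v=3: → [0,3); WM=-2
i=1 t=2 v=7: → [0,5); WM=0
i=2 t=3 v=6: → [0,6); WM=1
i=3 t=3 v=9: → [0,6); WM=1
i=4 t=7 v=6: → [7,10); WM=5
i=5 t=8 v=7: → [7,11); WM=6
i=6 t=7 v=6: → [7,11); WM=6
i=7 t=11 v=2: → [11,14); WM=9
i=8 t=11 v=9: → [11,14); WM=9
i=9 t=14 v=2: → [14,17); WM=12
i=10 t=14 v=3: → [14,17); WM=12
i=11 t=12 v=6: → [11,17); WM=12

[0,6)=4 [7,11)=2 [11,17)=4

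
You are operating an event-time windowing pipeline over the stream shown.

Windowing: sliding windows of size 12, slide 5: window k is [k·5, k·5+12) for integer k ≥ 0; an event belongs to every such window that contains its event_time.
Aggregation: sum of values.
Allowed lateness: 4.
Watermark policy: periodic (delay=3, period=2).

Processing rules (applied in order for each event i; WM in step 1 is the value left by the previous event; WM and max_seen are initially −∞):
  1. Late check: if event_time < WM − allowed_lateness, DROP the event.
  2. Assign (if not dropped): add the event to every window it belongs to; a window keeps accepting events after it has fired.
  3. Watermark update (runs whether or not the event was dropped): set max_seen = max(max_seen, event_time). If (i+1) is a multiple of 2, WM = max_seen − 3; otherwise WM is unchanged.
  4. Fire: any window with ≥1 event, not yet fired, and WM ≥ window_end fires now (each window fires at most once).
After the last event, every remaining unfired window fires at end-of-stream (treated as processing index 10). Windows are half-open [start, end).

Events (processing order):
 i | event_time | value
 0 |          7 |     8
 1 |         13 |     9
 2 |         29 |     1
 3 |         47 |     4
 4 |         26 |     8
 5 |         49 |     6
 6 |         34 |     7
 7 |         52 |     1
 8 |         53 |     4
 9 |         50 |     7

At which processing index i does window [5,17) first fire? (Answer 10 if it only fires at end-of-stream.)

i=0 t=7 v=8: → [5,17),[0,12); WM=−∞
i=1 t=13 v=9: → [10,22),[5,17); WM=10
i=2 t=29 v=1: → [25,37),[20,32); WM=10
i=3 t=47 v=4: → [45,57),[40,52); WM=44; [0,12) fires=8 [5,17) fires=17 [10,22) fires=9 [20,32) fires=1 [25,37) fires=1
i=4 t=26 v=8: DROP (t<44-4); WM=44
i=5 t=49 v=6: → [45,57),[40,52); WM=46
i=6 t=34 v=7: DROP (t<46-4); WM=46
i=7 t=52 v=1: → [50,62),[45,57); WM=49
i=8 t=53 v=4: → [50,62),[45,57); WM=49
i=9 t=50 v=7: → [50,62),[45,57),[40,52); WM=50

3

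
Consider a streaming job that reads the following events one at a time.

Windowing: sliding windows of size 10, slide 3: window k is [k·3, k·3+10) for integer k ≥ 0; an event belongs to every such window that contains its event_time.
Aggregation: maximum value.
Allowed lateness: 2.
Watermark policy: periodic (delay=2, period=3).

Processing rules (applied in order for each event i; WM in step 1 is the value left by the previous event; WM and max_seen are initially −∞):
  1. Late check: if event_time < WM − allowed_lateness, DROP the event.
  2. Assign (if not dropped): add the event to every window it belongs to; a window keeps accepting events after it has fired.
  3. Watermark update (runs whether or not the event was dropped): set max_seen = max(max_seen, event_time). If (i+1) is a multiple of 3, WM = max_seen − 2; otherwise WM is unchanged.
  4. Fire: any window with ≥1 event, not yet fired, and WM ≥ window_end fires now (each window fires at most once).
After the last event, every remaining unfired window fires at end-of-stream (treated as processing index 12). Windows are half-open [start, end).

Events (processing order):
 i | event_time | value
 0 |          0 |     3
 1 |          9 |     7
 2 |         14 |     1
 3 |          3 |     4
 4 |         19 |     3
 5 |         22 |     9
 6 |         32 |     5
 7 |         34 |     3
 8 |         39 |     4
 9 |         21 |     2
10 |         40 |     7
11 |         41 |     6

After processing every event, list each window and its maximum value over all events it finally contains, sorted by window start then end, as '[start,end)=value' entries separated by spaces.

i=0 t=0 v=3: → [0,10); WM=−∞
i=1 t=9 v=7: → [9,19),[6,16),[3,13),[0,10); WM=−∞
i=2 t=14 v=1: → [12,22),[9,19),[6,16); WM=12; [0,10) fires=7
i=3 t=3 v=4: DROP (t<12-2); WM=12
i=4 t=19 v=3: → [18,28),[15,25),[12,22); WM=12
i=5 t=22 v=9: → [21,31),[18,28),[15,25); WM=20; [3,13) fires=7 [6,16) fires=7 [9,19) fires=7
i=6 t=32 v=5: → [30,40),[27,37),[24,34); WM=20
i=7 t=34 v=3: → [33,43),[30,40),[27,37); WM=20
i=8 t=39 v=4: → [39,49),[36,46),[33,43),[30,40); WM=37; [12,22) fires=3 [15,25) fires=9 [18,28) fires=9 [21,31) fires=9 [24,34) fires=5 [27,37) fires=5
i=9 t=21 v=2: DROP (t<37-2); WM=37
i=10 t=40 v=7: → [39,49),[36,46),[33,43); WM=37
i=11 t=41 v=6: → [39,49),[36,46),[33,43); WM=39

[0,10)=7 [3,13)=7 [6,16)=7 [9,19)=7 [12,22)=3 [15,25)=9 [18,28)=9 [21,31)=9 [24,34)=5 [27,37)=5 [30,40)=5 [33,43)=7 [36,46)=7 [39,49)=7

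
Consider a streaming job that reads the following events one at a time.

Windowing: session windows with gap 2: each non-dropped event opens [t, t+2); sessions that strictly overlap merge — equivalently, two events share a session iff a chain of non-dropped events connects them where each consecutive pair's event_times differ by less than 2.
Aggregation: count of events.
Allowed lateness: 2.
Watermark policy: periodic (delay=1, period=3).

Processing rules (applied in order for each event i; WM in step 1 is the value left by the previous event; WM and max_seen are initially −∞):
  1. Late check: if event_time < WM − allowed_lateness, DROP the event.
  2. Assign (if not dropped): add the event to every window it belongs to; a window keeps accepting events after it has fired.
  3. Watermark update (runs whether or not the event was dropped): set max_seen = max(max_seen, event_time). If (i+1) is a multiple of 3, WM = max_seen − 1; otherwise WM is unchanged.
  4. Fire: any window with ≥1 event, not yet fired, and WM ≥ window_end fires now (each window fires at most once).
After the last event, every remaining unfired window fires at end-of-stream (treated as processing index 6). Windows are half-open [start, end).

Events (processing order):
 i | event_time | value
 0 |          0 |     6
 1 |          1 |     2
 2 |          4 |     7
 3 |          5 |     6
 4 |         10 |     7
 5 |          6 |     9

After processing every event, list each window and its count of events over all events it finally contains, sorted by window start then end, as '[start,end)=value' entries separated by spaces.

i=0 t=0 v=6: → [0,2); WM=−∞
i=1 t=1 v=2: → [0,3); WM=−∞
i=2 t=4 v=7: → [4,6); WM=3
i=3 t=5 v=6: → [4,7); WM=3
i=4 t=10 v=7: → [10,12); WM=3
i=5 t=6 v=9: → [4,8); WM=9

[0,3)=2 [4,8)=3 [10,12)=1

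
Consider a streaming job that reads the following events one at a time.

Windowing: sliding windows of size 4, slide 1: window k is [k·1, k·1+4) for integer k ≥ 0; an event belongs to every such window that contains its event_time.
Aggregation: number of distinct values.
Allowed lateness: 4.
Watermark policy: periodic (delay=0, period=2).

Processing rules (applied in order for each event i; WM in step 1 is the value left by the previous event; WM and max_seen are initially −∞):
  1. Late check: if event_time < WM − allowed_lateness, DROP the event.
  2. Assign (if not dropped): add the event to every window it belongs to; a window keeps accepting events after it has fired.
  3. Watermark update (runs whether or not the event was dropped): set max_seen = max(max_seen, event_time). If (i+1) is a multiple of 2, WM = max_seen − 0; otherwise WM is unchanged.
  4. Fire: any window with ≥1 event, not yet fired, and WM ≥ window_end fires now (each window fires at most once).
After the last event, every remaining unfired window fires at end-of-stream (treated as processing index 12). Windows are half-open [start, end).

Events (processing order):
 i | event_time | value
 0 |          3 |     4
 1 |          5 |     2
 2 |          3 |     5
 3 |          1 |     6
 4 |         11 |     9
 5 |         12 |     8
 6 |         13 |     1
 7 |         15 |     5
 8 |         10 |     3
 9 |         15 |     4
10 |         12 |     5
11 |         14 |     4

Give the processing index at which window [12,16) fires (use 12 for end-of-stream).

i=0 t=3 v=4: → [3,7),[2,6),[1,5),[0,4); WM=−∞
i=1 t=5 v=2: → [5,9),[4,8),[3,7),[2,6); WM=5; [0,4) fires=1 [1,5) fires=1
i=2 t=3 v=5: → [3,7),[2,6),[1,5),[0,4); WM=5
i=3 t=1 v=6: → [1,5),[0,4); WM=5
i=4 t=11 v=9: → [11,15),[10,14),[9,13),[8,12); WM=5
i=5 t=12 v=8: → [12,16),[11,15),[10,14),[9,13); WM=12; [2,6) fires=3 [3,7) fires=3 [4,8) fires=1 [5,9) fires=1 [8,12) fires=1
i=6 t=13 v=1: → [13,17),[12,16),[11,15),[10,14); WM=12
i=7 t=15 v=5: → [15,19),[14,18),[13,17),[12,16); WM=15; [9,13) fires=2 [10,14) fires=3 [11,15) fires=3
i=8 t=10 v=3: DROP (t<15-4); WM=15
i=9 t=15 v=4: → [15,19),[14,18),[13,17),[12,16); WM=15
i=10 t=12 v=5: → [12,16),[11,15),[10,14),[9,13); WM=15
i=11 t=14 v=4: → [14,18),[13,17),[12,16),[11,15); WM=15

12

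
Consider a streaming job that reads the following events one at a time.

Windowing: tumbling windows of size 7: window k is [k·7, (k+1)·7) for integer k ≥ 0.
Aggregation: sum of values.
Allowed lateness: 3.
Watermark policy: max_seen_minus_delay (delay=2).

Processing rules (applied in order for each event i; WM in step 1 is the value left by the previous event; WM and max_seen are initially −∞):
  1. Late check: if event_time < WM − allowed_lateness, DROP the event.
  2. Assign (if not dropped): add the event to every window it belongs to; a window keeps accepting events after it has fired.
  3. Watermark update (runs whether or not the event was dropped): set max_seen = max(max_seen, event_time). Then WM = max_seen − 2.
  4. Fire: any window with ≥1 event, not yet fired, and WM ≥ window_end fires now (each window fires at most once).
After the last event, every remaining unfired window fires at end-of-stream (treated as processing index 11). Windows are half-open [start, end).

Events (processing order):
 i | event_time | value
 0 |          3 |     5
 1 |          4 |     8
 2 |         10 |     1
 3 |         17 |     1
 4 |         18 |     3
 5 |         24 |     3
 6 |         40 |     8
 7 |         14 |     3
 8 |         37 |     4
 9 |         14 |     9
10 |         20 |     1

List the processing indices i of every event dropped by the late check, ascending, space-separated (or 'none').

i=0 t=3 v=5: → [0,7); WM=1
i=1 t=4 v=8: → [0,7); WM=2
i=2 t=10 v=1: → [7,14); WM=8; [0,7) fires=13
i=3 t=17 v=1: → [14,21); WM=15; [7,14) fires=1
i=4 t=18 v=3: → [14,21); WM=16
i=5 t=24 v=3: → [21,28); WM=22; [14,21) fires=4
i=6 t=40 v=8: → [35,42); WM=38; [21,28) fires=3
i=7 t=14 v=3: DROP (t<38-3); WM=38
i=8 t=37 v=4: → [35,42); WM=38
i=9 t=14 v=9: DROP (t<38-3); WM=38
i=10 t=20 v=1: DROP (t<38-3); WM=38

7 9 10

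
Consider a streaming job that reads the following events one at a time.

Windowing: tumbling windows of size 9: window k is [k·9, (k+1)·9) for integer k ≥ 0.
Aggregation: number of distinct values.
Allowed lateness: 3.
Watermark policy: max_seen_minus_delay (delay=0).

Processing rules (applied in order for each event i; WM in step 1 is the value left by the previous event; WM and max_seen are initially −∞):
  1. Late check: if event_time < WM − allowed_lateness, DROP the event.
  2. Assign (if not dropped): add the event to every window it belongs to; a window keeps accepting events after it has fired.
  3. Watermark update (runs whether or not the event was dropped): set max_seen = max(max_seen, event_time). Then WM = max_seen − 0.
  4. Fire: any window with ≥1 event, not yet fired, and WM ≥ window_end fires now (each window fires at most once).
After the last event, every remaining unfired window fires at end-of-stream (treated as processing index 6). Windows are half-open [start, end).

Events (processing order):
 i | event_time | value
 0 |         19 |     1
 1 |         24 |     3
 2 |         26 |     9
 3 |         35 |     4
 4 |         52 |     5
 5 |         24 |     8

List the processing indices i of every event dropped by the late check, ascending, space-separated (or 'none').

5

i=0 t=19 v=1: → [18,27); WM=19
i=1 t=24 v=3: → [18,27); WM=24
i=2 t=26 v=9: → [18,27); WM=26
i=3 t=35 v=4: → [27,36); WM=35; [18,27) fires=3
i=4 t=52 v=5: → [45,54); WM=52; [27,36) fires=1
i=5 t=24 v=8: DROP (t<52-3); WM=52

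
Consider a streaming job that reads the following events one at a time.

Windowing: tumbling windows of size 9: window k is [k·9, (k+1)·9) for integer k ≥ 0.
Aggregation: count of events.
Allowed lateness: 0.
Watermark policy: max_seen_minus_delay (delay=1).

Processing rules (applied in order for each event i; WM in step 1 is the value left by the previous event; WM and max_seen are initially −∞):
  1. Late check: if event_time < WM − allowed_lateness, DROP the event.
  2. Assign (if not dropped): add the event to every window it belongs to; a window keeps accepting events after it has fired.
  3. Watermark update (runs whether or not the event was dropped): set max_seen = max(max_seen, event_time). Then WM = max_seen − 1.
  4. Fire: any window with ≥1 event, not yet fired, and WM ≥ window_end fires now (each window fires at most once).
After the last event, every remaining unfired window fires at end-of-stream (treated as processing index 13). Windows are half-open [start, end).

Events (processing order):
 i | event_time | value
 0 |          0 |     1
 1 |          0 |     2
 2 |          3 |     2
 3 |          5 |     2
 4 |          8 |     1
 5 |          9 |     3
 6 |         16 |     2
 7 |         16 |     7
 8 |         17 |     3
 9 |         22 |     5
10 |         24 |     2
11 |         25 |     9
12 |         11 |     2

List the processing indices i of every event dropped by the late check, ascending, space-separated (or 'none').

i=0 t=0 v=1: → [0,9); WM=-1
i=1 t=0 v=2: → [0,9); WM=-1
i=2 t=3 v=2: → [0,9); WM=2
i=3 t=5 v=2: → [0,9); WM=4
i=4 t=8 v=1: → [0,9); WM=7
i=5 t=9 v=3: → [9,18); WM=8
i=6 t=16 v=2: → [9,18); WM=15; [0,9) fires=5
i=7 t=16 v=7: → [9,18); WM=15
i=8 t=17 v=3: → [9,18); WM=16
i=9 t=22 v=5: → [18,27); WM=21; [9,18) fires=4
i=10 t=24 v=2: → [18,27); WM=23
i=11 t=25 v=9: → [18,27); WM=24
i=12 t=11 v=2: DROP (t<24-0); WM=24

12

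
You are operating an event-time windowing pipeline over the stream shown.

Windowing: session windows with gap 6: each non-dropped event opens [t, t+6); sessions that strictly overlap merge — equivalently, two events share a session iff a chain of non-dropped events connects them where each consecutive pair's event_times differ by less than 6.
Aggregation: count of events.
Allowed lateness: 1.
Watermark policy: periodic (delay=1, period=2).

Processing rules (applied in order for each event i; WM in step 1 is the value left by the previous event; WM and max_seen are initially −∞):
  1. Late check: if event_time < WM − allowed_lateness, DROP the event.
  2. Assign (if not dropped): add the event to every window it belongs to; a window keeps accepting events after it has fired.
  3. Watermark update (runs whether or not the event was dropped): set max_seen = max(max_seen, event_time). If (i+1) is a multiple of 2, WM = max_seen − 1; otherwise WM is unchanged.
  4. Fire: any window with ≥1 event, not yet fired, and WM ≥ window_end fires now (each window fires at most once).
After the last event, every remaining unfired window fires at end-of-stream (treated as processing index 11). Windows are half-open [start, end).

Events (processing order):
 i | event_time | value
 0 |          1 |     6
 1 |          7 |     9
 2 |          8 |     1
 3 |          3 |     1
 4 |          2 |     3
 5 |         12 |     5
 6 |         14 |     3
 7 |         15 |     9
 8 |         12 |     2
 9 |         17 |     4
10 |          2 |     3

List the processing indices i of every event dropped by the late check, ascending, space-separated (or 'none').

i=0 t=1 v=6: → [1,7); WM=−∞
i=1 t=7 v=9: → [7,13); WM=6
i=2 t=8 v=1: → [7,14); WM=6
i=3 t=3 v=1: DROP (t<6-1); WM=7
i=4 t=2 v=3: DROP (t<7-1); WM=7
i=5 t=12 v=5: → [7,18); WM=11
i=6 t=14 v=3: → [7,20); WM=11
i=7 t=15 v=9: → [7,21); WM=14
i=8 t=12 v=2: DROP (t<14-1); WM=14
i=9 t=17 v=4: → [7,23); WM=16
i=10 t=2 v=3: DROP (t<16-1); WM=16

3 4 8 10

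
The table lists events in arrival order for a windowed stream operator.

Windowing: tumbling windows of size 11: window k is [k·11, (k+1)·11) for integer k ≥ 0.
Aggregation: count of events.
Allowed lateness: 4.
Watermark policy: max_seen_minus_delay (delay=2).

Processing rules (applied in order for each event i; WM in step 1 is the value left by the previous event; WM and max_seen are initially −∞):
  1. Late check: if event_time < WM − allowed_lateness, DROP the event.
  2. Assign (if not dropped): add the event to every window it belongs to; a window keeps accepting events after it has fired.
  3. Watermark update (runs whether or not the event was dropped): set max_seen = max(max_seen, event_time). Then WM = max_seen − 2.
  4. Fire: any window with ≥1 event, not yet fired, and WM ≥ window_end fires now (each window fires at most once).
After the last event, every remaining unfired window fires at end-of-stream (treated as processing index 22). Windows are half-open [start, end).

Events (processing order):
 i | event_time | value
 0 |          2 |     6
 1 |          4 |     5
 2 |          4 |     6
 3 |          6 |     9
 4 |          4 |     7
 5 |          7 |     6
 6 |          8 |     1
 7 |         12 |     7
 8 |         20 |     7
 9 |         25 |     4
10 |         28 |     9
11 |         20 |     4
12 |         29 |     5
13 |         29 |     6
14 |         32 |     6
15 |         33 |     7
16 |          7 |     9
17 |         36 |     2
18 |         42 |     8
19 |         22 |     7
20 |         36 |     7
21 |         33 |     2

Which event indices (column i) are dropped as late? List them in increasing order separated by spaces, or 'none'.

11 16 19 21

i=0 t=2 v=6: → [0,11); WM=0
i=1 t=4 v=5: → [0,11); WM=2
i=2 t=4 v=6: → [0,11); WM=2
i=3 t=6 v=9: → [0,11); WM=4
i=4 t=4 v=7: → [0,11); WM=4
i=5 t=7 v=6: → [0,11); WM=5
i=6 t=8 v=1: → [0,11); WM=6
i=7 t=12 v=7: → [11,22); WM=10
i=8 t=20 v=7: → [11,22); WM=18; [0,11) fires=7
i=9 t=25 v=4: → [22,33); WM=23; [11,22) fires=2
i=10 t=28 v=9: → [22,33); WM=26
i=11 t=20 v=4: DROP (t<26-4); WM=26
i=12 t=29 v=5: → [22,33); WM=27
i=13 t=29 v=6: → [22,33); WM=27
i=14 t=32 v=6: → [22,33); WM=30
i=15 t=33 v=7: → [33,44); WM=31
i=16 t=7 v=9: DROP (t<31-4); WM=31
i=17 t=36 v=2: → [33,44); WM=34; [22,33) fires=5
i=18 t=42 v=8: → [33,44); WM=40
i=19 t=22 v=7: DROP (t<40-4); WM=40
i=20 t=36 v=7: → [33,44); WM=40
i=21 t=33 v=2: DROP (t<40-4); WM=40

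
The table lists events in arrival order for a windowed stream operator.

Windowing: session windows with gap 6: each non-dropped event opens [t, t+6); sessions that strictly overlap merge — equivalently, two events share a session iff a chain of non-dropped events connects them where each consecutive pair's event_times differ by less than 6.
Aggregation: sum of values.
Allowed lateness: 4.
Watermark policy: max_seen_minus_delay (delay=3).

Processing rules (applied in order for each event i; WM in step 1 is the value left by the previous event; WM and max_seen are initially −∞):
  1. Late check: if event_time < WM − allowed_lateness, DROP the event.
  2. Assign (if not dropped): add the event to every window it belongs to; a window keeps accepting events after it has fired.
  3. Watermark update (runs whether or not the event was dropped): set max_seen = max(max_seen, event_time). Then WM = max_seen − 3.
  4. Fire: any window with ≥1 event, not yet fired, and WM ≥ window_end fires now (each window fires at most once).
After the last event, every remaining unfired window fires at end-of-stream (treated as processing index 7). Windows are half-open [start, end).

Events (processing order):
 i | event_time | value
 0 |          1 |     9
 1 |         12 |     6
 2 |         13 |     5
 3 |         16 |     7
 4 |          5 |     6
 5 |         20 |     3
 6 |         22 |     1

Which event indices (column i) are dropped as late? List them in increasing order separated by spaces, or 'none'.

i=0 t=1 v=9: → [1,7); WM=-2
i=1 t=12 v=6: → [12,18); WM=9
i=2 t=13 v=5: → [12,19); WM=10
i=3 t=16 v=7: → [12,22); WM=13
i=4 t=5 v=6: DROP (t<13-4); WM=13
i=5 t=20 v=3: → [12,26); WM=17
i=6 t=22 v=1: → [12,28); WM=19

4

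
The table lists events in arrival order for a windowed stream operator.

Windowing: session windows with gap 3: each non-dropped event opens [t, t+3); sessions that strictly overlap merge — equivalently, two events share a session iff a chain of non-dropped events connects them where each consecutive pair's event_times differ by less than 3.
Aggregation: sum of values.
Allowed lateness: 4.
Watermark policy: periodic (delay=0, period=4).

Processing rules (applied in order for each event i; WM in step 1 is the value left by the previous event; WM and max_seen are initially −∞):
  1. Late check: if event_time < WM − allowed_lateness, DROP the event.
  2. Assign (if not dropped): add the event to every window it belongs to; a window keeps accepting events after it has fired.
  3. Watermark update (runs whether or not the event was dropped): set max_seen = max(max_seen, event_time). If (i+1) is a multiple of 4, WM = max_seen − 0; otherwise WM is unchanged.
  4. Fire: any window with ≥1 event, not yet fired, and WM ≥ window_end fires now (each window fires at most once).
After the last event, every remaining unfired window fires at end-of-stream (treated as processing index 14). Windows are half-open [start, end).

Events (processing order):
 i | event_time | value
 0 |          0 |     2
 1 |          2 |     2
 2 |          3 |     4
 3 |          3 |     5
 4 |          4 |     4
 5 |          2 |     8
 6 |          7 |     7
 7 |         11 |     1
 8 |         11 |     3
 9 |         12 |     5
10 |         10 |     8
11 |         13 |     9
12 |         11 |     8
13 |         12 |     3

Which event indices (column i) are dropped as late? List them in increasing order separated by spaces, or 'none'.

none

i=0 t=0 v=2: → [0,3); WM=−∞
i=1 t=2 v=2: → [0,5); WM=−∞
i=2 t=3 v=4: → [0,6); WM=−∞
i=3 t=3 v=5: → [0,6); WM=3
i=4 t=4 v=4: → [0,7); WM=3
i=5 t=2 v=8: → [0,7); WM=3
i=6 t=7 v=7: → [7,10); WM=3
i=7 t=11 v=1: → [11,14); WM=11
i=8 t=11 v=3: → [11,14); WM=11
i=9 t=12 v=5: → [11,15); WM=11
i=10 t=10 v=8: → [10,15); WM=11
i=11 t=13 v=9: → [10,16); WM=13
i=12 t=11 v=8: → [10,16); WM=13
i=13 t=12 v=3: → [10,16); WM=13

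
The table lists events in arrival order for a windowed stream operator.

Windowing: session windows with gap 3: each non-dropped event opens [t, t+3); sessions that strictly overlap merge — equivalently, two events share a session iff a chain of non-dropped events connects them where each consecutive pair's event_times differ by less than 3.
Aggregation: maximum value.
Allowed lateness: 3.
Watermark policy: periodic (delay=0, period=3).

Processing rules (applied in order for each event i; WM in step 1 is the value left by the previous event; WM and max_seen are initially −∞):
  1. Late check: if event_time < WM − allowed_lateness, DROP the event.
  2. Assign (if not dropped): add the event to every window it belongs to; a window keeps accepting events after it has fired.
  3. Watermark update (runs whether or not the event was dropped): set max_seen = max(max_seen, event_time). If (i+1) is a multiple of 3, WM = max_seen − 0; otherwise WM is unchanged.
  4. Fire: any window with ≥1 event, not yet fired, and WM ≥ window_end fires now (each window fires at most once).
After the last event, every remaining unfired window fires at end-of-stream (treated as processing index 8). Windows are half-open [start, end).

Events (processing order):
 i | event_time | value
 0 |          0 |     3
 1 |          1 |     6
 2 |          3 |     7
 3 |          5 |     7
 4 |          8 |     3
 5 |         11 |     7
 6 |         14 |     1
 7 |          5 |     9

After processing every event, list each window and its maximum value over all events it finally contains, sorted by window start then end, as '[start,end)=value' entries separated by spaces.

i=0 t=0 v=3: → [0,3); WM=−∞
i=1 t=1 v=6: → [0,4); WM=−∞
i=2 t=3 v=7: → [0,6); WM=3
i=3 t=5 v=7: → [0,8); WM=3
i=4 t=8 v=3: → [8,11); WM=3
i=5 t=11 v=7: → [11,14); WM=11
i=6 t=14 v=1: → [14,17); WM=11
i=7 t=5 v=9: DROP (t<11-3); WM=11

[0,8)=7 [8,11)=3 [11,14)=7 [14,17)=1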